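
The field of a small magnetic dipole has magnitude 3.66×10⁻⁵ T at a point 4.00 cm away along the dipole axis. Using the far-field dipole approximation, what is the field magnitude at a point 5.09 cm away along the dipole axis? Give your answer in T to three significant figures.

Dipole fields scale as 1/r³ in the far field; the geometry is the same at both points.
B₂ = B₁ · (r₁/r₂)³ = 3.66×10⁻⁵ · (4.00/5.09)³.
(r₁/r₂)³ = (0.7859)³ = 0.4853.
B₂ ≈ 1.776×10⁻⁵ T.

B ≈ 1.78×10⁻⁵ T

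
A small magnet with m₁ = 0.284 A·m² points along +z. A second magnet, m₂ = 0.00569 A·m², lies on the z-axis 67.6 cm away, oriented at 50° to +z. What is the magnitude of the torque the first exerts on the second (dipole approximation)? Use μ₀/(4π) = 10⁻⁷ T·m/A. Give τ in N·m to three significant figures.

Dipole B is on the axis of dipole A, so B₁ there is axial: B₁ = (μ₀/4π)·2m₁/r³ along +z.
B₁ = 2(10⁻⁷)(0.284)/(0.676)³ = 1.839×10⁻⁷ T.
τ = m₂ B₁ sinθ.
τ = (0.00569)(1.839×10⁻⁷)·sin50° = 8.014×10⁻¹⁰ N·m.

τ ≈ 8.01×10⁻¹⁰ N·m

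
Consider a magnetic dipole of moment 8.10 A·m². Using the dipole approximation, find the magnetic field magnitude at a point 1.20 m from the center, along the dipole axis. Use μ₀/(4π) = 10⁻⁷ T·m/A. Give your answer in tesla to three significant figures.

B ≈ 9.38×10⁻⁷ T

On axis B = (μ₀/4π)·2m/r³.
B = 2·(10⁻⁷)·(8.10) / (1.20)³ = 9.375×10⁻⁷ T.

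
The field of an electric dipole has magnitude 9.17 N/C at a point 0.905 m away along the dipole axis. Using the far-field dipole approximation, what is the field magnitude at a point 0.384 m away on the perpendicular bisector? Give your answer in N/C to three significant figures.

E ≈ 60.0 N/C

Dipole fields scale as 1/r³ in the far field.
The axial field is twice the equatorial field at the same r, so the geometry factor is 1/2.
E₂ = E₁ · (1/2) · (r₁/r₂)³ = 9.17 · 0.5 · (0.905/0.384)³.
(r₁/r₂)³ = (2.357)³ = 13.09.
E₂ ≈ 60.02 N/C.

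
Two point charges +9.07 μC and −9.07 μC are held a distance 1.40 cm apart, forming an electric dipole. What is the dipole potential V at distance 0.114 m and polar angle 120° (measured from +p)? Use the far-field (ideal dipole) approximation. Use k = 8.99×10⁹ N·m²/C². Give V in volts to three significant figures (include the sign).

V ≈ -4.39×10⁴ V

Dipole moment p = qd = (9.07×10⁻⁶ C)(0.0140 m) = 1.27×10⁻⁷ C·m.
The dipole potential is V = kp cosθ / r².
V = (8.99×10⁹)(1.27×10⁻⁷)·cos120° / (0.114)² = -4.393×10⁴ V.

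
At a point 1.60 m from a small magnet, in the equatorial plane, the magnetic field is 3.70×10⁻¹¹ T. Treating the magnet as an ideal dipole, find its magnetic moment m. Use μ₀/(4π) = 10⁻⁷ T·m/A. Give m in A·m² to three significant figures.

m ≈ 0.00152 A·m²

In the equatorial plane B = (μ₀/4π)·m/r³, so m = Br³·4π/(μ₀).
m = (3.70×10⁻¹¹)·(1.60)³ / (10⁻⁷) = 0.001516 A·m².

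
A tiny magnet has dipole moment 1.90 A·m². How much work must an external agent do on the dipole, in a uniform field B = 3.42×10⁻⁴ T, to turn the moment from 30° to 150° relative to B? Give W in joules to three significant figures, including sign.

W ≈ 0.00113 J

W_ext = ΔU = −mB cosθ₂ + mB cosθ₁ = mB(cosθ₁ − cosθ₂).
W = (1.90)(3.42×10⁻⁴)·(cos30° − cos150°) = (6.498×10⁻⁴)·(+1.7321) = 0.001125 J.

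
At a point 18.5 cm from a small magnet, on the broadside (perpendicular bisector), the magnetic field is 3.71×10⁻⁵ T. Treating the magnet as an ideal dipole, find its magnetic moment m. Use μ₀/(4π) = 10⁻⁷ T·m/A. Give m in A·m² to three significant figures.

m ≈ 2.35 A·m²

In the equatorial plane B = (μ₀/4π)·m/r³, so m = Br³·4π/(μ₀).
m = (3.71×10⁻⁵)·(0.185)³ / (10⁻⁷) = 2.349 A·m².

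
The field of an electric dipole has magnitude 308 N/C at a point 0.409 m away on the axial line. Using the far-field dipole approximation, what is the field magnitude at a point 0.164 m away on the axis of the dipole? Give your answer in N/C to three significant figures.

E ≈ 4780 N/C

Dipole fields scale as 1/r³ in the far field; the geometry is the same at both points.
E₂ = E₁ · (r₁/r₂)³ = 308 · (0.409/0.164)³.
(r₁/r₂)³ = (2.494)³ = 15.51.
E₂ ≈ 4777 N/C.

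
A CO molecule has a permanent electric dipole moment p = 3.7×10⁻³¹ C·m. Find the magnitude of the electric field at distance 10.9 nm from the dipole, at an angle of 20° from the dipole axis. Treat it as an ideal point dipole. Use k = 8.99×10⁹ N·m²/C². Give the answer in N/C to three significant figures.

E ≈ 4910 N/C

At angle θ the dipole field magnitude is E = (kp/r³)·√(1 + 3cos²θ).
kp/r³ = (8.99×10⁹)(3.70×10⁻³¹) / (1.09×10⁻⁸)³ = 2569 N/C.
√(1 + 3cos²20°) = √(1 + 3·0.8830) = √3.6491 ≈ 1.9103.
E ≈ 2569 × 1.910 = 4907 N/C.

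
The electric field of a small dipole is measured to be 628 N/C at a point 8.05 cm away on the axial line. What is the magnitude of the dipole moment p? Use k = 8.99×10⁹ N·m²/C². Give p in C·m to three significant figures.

p ≈ 1.82×10⁻¹¹ C·m

On axis E = 2kp/r³, so p = Er³/(2k).
p = (628)·(0.0805)³ / (2·8.99×10⁹) = 1.822×10⁻¹¹ C·m.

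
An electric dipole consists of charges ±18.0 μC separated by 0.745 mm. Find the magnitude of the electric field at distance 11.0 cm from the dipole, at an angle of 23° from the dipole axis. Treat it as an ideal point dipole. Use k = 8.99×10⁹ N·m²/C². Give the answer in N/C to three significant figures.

Dipole moment p = qd = (1.80×10⁻⁵ C)(7.45×10⁻⁴ m) = 1.341×10⁻⁸ C·m.
At angle θ the dipole field magnitude is E = (kp/r³)·√(1 + 3cos²θ).
kp/r³ = (8.99×10⁹)(1.341×10⁻⁸) / (0.110)³ = 9.058×10⁴ N/C.
√(1 + 3cos²23°) = √(1 + 3·0.8473) = √3.5420 ≈ 1.8820.
E ≈ 9.058×10⁴ × 1.882 = 1.705×10⁵ N/C.

E ≈ 1.70×10⁵ N/C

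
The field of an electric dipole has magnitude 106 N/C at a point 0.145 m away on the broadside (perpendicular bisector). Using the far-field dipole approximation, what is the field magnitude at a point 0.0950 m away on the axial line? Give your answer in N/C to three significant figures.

E ≈ 754 N/C

Dipole fields scale as 1/r³ in the far field.
The axial field is twice the equatorial field at the same r, so the geometry factor is 2/1.
E₂ = E₁ · (2/1) · (r₁/r₂)³ = 106 · 2 · (0.145/0.0950)³.
(r₁/r₂)³ = (1.526)³ = 3.556.
E₂ ≈ 753.8 N/C.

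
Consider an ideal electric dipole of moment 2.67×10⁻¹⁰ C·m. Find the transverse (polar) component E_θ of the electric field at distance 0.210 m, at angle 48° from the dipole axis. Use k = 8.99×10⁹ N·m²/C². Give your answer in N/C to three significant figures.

For a dipole, E_θ = (kp sinθ)/r³.
kp/r³ = (8.99×10⁹)(2.67×10⁻¹⁰)/(0.210)³ = 259.2 N/C.
E_θ = 259.2·sin48° = 192.6 N/C.

E_θ ≈ 193 N/C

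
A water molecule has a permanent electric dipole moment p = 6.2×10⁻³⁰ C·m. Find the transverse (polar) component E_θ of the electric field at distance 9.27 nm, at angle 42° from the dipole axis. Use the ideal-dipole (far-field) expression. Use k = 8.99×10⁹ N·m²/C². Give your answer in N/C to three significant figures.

E_θ ≈ 4.68×10⁴ N/C

For a dipole, E_θ = (kp sinθ)/r³.
kp/r³ = (8.99×10⁹)(6.20×10⁻³⁰)/(9.27×10⁻⁹)³ = 6.997×10⁴ N/C.
E_θ = 6.997×10⁴·sin42° = 4.682×10⁴ N/C.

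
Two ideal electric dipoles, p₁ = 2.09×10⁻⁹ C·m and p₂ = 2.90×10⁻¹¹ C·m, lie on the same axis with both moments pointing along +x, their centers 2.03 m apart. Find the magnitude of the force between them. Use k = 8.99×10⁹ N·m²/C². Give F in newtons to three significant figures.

On-axis field of dipole 1 at distance r: E = 2kp₁/r³. Force on dipole 2 is F = p₂·dE/dr (gradient along axis).
dE/dr = −6kp₁/r⁴, so |F| = 6kp₁p₂/r⁴ (attractive for aligned moments).
F = 6(8.99×10⁹)(2.09×10⁻⁹)(2.90×10⁻¹¹)/(2.03)⁴ = 1.925×10⁻¹⁰ N.

F ≈ 1.93×10⁻¹⁰ N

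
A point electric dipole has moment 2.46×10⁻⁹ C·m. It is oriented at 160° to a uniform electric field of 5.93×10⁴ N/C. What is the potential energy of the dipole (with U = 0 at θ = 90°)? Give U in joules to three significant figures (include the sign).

U ≈ 1.37×10⁻⁴ J

U = −p·E = −pE cosθ.
U = −(2.46×10⁻⁹)(5.93×10⁴)·cos160° = 1.371×10⁻⁴ J.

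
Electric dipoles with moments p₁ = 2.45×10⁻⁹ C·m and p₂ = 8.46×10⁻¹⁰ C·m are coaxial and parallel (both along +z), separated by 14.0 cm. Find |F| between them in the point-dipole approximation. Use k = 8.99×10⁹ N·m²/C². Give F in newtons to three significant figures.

On-axis field of dipole 1 at distance r: E = 2kp₁/r³. Force on dipole 2 is F = p₂·dE/dr (gradient along axis).
dE/dr = −6kp₁/r⁴, so |F| = 6kp₁p₂/r⁴ (attractive for aligned moments).
F = 6(8.99×10⁹)(2.45×10⁻⁹)(8.46×10⁻¹⁰)/(0.140)⁴ = 2.910×10⁻⁴ N.

F ≈ 2.91×10⁻⁴ N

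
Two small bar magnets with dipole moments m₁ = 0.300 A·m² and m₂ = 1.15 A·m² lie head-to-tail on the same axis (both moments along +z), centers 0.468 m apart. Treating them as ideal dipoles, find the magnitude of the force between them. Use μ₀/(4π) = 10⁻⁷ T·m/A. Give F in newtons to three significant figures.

On-axis B of dipole 1: B = (μ₀/4π)·2m₁/r³. Force on dipole 2: F = m₂·dB/dr.
dB/dr = −(μ₀/4π)·6m₁/r⁴, so |F| = (μ₀/4π)·6m₁m₂/r⁴.
F = 6(10⁻⁷)(0.300)(1.15)/(0.468)⁴ = 4.315×10⁻⁶ N.

F ≈ 4.32×10⁻⁶ N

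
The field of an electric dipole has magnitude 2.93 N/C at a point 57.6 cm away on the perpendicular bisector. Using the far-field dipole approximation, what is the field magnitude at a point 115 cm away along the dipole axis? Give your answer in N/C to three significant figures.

E ≈ 0.736 N/C

Dipole fields scale as 1/r³ in the far field.
The axial field is twice the equatorial field at the same r, so the geometry factor is 2/1.
E₂ = E₁ · (2/1) · (r₁/r₂)³ = 2.93 · 2 · (57.6/115)³.
(r₁/r₂)³ = (0.5009)³ = 0.1257.
E₂ ≈ 0.7363 N/C.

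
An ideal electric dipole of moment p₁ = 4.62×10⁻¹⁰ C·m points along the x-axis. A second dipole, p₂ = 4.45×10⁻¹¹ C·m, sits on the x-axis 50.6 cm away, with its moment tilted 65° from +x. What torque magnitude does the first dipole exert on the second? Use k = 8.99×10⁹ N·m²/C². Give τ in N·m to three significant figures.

τ ≈ 2.59×10⁻⁹ N·m

The second dipole sits on the axis of the first, so the field there is axial: E₁ = 2kp₁/r³ along +x.
E₁ = 2(8.99×10⁹)(4.62×10⁻¹⁰)/(0.506)³ = 64.12 N/C.
Torque on the second dipole: τ = p₂ E₁ sinθ.
τ = (4.45×10⁻¹¹)(64.12)·sin65° = 2.586×10⁻⁹ N·m.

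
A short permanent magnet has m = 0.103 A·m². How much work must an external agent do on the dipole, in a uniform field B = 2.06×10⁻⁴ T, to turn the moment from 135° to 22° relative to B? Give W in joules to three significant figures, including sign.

W ≈ -3.47×10⁻⁵ J

W_ext = ΔU = −mB cosθ₂ + mB cosθ₁ = mB(cosθ₁ − cosθ₂).
W = (0.103)(2.06×10⁻⁴)·(cos135° − cos22°) = (2.122×10⁻⁵)·(-1.6343) = -3.468×10⁻⁵ J.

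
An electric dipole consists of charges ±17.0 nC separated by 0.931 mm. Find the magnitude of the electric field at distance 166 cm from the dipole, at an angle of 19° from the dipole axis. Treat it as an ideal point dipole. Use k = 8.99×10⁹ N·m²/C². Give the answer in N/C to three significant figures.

E ≈ 0.0597 N/C

Dipole moment p = qd = (1.70×10⁻⁸ C)(9.31×10⁻⁴ m) = 1.583×10⁻¹¹ C·m.
At angle θ the dipole field magnitude is E = (kp/r³)·√(1 + 3cos²θ).
kp/r³ = (8.99×10⁹)(1.583×10⁻¹¹) / (1.66)³ = 0.03111 N/C.
√(1 + 3cos²19°) = √(1 + 3·0.8940) = √3.6820 ≈ 1.9189.
E ≈ 0.03111 × 1.919 = 0.05970 N/C.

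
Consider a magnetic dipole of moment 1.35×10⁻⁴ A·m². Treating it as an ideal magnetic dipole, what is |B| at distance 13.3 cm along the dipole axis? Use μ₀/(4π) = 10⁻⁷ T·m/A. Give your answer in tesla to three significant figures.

On axis B = (μ₀/4π)·2m/r³.
B = 2·(10⁻⁷)·(1.35×10⁻⁴) / (0.133)³ = 1.148×10⁻⁸ T.

B ≈ 1.15×10⁻⁸ T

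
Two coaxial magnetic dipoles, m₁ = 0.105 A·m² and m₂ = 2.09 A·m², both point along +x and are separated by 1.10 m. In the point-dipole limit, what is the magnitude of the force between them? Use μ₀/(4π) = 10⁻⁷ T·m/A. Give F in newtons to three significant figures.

F ≈ 8.99×10⁻⁸ N

On-axis B of dipole 1: B = (μ₀/4π)·2m₁/r³. Force on dipole 2: F = m₂·dB/dr.
dB/dr = −(μ₀/4π)·6m₁/r⁴, so |F| = (μ₀/4π)·6m₁m₂/r⁴.
F = 6(10⁻⁷)(0.105)(2.09)/(1.10)⁴ = 8.993×10⁻⁸ N.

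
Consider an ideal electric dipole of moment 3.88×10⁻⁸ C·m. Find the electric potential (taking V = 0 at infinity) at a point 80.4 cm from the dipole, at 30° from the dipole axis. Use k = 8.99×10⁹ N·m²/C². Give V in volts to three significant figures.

The dipole potential is V = kp cosθ / r².
V = (8.99×10⁹)(3.88×10⁻⁸)·cos30° / (0.804)² = 467.3 V.

V ≈ 467 V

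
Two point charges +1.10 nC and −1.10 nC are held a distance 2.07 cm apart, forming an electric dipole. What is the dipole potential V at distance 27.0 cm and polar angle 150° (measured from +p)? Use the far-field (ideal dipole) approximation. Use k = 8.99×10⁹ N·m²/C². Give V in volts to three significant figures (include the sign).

Dipole moment p = qd = (1.10×10⁻⁹ C)(0.0207 m) = 2.277×10⁻¹¹ C·m.
The dipole potential is V = kp cosθ / r².
V = (8.99×10⁹)(2.277×10⁻¹¹)·cos150° / (0.270)² = -2.432 V.

V ≈ -2.43 V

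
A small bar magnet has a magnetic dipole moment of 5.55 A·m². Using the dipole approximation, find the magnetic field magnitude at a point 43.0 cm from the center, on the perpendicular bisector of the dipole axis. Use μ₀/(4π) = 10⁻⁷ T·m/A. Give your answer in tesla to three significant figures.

In the equatorial plane B = (μ₀/4π)·m/r³ (half the axial value).
B = (10⁻⁷)·(5.55) / (0.430)³ = 6.981×10⁻⁶ T.

B ≈ 6.98×10⁻⁶ T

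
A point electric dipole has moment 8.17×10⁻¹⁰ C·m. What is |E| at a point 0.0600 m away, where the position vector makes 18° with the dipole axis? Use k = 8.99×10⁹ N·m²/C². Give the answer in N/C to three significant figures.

At angle θ the dipole field magnitude is E = (kp/r³)·√(1 + 3cos²θ).
kp/r³ = (8.99×10⁹)(8.17×10⁻¹⁰) / (0.0600)³ = 3.400×10⁴ N/C.
√(1 + 3cos²18°) = √(1 + 3·0.9045) = √3.7135 ≈ 1.9271.
E ≈ 3.400×10⁴ × 1.927 = 6.553×10⁴ N/C.

E ≈ 6.55×10⁴ N/C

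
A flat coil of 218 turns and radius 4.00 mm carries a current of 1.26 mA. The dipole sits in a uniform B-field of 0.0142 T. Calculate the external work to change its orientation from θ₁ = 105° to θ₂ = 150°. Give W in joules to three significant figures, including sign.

m = NIA = NIπa² = 218·(0.00126)·π·(0.00400)² = 1.381×10⁻⁵ A·m².
W_ext = ΔU = −mB cosθ₂ + mB cosθ₁ = mB(cosθ₁ − cosθ₂).
W = (1.381×10⁻⁵)(0.0142)·(cos105° − cos150°) = (1.961×10⁻⁷)·(+0.6072) = 1.191×10⁻⁷ J.

W ≈ 1.19×10⁻⁷ J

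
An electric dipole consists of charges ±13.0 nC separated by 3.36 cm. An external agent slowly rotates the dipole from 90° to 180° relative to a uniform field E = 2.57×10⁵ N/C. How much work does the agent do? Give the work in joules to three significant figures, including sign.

Dipole moment p = qd = (1.30×10⁻⁸ C)(0.0336 m) = 4.368×10⁻¹⁰ C·m.
W_ext = ΔU = U(θ₂) − U(θ₁) = −pE cosθ₂ − (−pE cosθ₁) = pE(cosθ₁ − cosθ₂).
W = (4.368×10⁻¹⁰)(2.57×10⁵)·(cos90° − cos180°) = (1.123×10⁻⁴)·(+1.0000) = 1.123×10⁻⁴ J.

W ≈ 1.12×10⁻⁴ J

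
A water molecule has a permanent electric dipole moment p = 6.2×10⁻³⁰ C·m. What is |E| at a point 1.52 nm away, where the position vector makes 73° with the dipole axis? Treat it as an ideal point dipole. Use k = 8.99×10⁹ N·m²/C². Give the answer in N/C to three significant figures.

At angle θ the dipole field magnitude is E = (kp/r³)·√(1 + 3cos²θ).
kp/r³ = (8.99×10⁹)(6.20×10⁻³⁰) / (1.52×10⁻⁹)³ = 1.587×10⁷ N/C.
√(1 + 3cos²73°) = √(1 + 3·0.0855) = √1.2564 ≈ 1.1209.
E ≈ 1.587×10⁷ × 1.121 = 1.779×10⁷ N/C.

E ≈ 1.78×10⁷ N/C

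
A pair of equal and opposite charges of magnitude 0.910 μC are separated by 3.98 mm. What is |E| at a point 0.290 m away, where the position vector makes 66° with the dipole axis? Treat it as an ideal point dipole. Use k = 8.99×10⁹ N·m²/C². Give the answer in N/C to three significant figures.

E ≈ 1630 N/C

Dipole moment p = qd = (9.10×10⁻⁷ C)(0.00398 m) = 3.622×10⁻⁹ C·m.
At angle θ the dipole field magnitude is E = (kp/r³)·√(1 + 3cos²θ).
kp/r³ = (8.99×10⁹)(3.622×10⁻⁹) / (0.290)³ = 1335 N/C.
√(1 + 3cos²66°) = √(1 + 3·0.1654) = √1.4963 ≈ 1.2232.
E ≈ 1335 × 1.223 = 1633 N/C.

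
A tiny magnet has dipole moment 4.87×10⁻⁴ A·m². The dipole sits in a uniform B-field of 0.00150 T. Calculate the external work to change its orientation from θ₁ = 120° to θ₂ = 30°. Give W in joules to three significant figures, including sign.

W ≈ -9.98×10⁻⁷ J

W_ext = ΔU = −mB cosθ₂ + mB cosθ₁ = mB(cosθ₁ − cosθ₂).
W = (4.87×10⁻⁴)(0.00150)·(cos120° − cos30°) = (7.305×10⁻⁷)·(-1.3660) = -9.979×10⁻⁷ J.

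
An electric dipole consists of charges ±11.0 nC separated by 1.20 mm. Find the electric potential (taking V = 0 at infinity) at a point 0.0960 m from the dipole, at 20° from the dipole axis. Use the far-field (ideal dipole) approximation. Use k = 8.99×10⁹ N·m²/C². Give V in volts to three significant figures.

Dipole moment p = qd = (1.10×10⁻⁸ C)(0.00120 m) = 1.32×10⁻¹¹ C·m.
The dipole potential is V = kp cosθ / r².
V = (8.99×10⁹)(1.32×10⁻¹¹)·cos20° / (0.0960)² = 12.10 V.

V ≈ 12.1 V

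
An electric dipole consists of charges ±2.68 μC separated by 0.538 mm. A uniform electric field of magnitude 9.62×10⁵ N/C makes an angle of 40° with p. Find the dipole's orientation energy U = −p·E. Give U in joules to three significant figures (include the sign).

U ≈ -0.00106 J

Dipole moment p = qd = (2.68×10⁻⁶ C)(5.38×10⁻⁴ m) = 1.442×10⁻⁹ C·m.
U = −p·E = −pE cosθ.
U = −(1.442×10⁻⁹)(9.62×10⁵)·cos40° = -0.001063 J.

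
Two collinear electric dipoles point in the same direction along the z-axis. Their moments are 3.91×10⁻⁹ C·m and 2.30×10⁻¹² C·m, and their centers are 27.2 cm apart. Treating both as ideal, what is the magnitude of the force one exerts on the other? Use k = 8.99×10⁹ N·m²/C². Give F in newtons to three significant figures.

F ≈ 8.86×10⁻⁸ N

On-axis field of dipole 1 at distance r: E = 2kp₁/r³. Force on dipole 2 is F = p₂·dE/dr (gradient along axis).
dE/dr = −6kp₁/r⁴, so |F| = 6kp₁p₂/r⁴ (attractive for aligned moments).
F = 6(8.99×10⁹)(3.91×10⁻⁹)(2.30×10⁻¹²)/(0.272)⁴ = 8.862×10⁻⁸ N.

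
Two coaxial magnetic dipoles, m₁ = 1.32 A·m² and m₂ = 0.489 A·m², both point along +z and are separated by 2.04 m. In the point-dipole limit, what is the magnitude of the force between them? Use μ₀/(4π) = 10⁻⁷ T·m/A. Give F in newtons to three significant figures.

On-axis B of dipole 1: B = (μ₀/4π)·2m₁/r³. Force on dipole 2: F = m₂·dB/dr.
dB/dr = −(μ₀/4π)·6m₁/r⁴, so |F| = (μ₀/4π)·6m₁m₂/r⁴.
F = 6(10⁻⁷)(1.32)(0.489)/(2.04)⁴ = 2.236×10⁻⁸ N.

F ≈ 2.24×10⁻⁸ N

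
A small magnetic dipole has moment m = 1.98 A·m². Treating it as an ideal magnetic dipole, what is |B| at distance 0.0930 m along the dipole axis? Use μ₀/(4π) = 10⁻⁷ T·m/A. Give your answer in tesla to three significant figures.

On axis B = (μ₀/4π)·2m/r³.
B = 2·(10⁻⁷)·(1.98) / (0.0930)³ = 4.923×10⁻⁴ T.

B ≈ 4.92×10⁻⁴ T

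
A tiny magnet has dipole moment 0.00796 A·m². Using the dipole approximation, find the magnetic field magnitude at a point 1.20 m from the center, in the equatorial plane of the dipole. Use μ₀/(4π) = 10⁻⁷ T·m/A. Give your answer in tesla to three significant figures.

In the equatorial plane B = (μ₀/4π)·m/r³ (half the axial value).
B = (10⁻⁷)·(0.00796) / (1.20)³ = 4.606×10⁻¹⁰ T.

B ≈ 4.61×10⁻¹⁰ T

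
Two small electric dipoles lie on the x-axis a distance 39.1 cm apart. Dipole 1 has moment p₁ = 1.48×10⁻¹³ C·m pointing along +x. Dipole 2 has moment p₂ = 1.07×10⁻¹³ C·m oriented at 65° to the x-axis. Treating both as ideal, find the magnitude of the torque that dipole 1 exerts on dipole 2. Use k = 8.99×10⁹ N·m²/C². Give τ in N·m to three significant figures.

The second dipole sits on the axis of the first, so the field there is axial: E₁ = 2kp₁/r³ along +x.
E₁ = 2(8.99×10⁹)(1.48×10⁻¹³)/(0.391)³ = 0.04452 N/C.
Torque on the second dipole: τ = p₂ E₁ sinθ.
τ = (1.07×10⁻¹³)(0.04452)·sin65° = 4.317×10⁻¹⁵ N·m.

τ ≈ 4.32×10⁻¹⁵ N·m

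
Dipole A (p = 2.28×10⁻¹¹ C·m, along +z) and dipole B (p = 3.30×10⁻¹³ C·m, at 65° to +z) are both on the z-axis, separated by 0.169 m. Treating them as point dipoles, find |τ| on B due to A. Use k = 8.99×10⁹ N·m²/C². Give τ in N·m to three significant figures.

τ ≈ 2.54×10⁻¹¹ N·m

The second dipole sits on the axis of the first, so the field there is axial: E₁ = 2kp₁/r³ along +z.
E₁ = 2(8.99×10⁹)(2.28×10⁻¹¹)/(0.169)³ = 84.93 N/C.
Torque on the second dipole: τ = p₂ E₁ sinθ.
τ = (3.30×10⁻¹³)(84.93)·sin65° = 2.540×10⁻¹¹ N·m.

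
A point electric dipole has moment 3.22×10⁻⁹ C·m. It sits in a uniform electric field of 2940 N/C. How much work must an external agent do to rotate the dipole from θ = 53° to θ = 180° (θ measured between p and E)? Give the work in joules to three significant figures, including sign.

W_ext = ΔU = U(θ₂) − U(θ₁) = −pE cosθ₂ − (−pE cosθ₁) = pE(cosθ₁ − cosθ₂).
W = (3.22×10⁻⁹)(2940)·(cos53° − cos180°) = (9.467×10⁻⁶)·(+1.6018) = 1.516×10⁻⁵ J.

W ≈ 1.52×10⁻⁵ J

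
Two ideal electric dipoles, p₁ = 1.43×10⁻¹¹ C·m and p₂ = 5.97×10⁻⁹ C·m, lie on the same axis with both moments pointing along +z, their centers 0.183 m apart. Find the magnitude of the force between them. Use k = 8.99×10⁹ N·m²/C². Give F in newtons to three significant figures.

On-axis field of dipole 1 at distance r: E = 2kp₁/r³. Force on dipole 2 is F = p₂·dE/dr (gradient along axis).
dE/dr = −6kp₁/r⁴, so |F| = 6kp₁p₂/r⁴ (attractive for aligned moments).
F = 6(8.99×10⁹)(1.43×10⁻¹¹)(5.97×10⁻⁹)/(0.183)⁴ = 4.106×10⁻⁶ N.

F ≈ 4.11×10⁻⁶ N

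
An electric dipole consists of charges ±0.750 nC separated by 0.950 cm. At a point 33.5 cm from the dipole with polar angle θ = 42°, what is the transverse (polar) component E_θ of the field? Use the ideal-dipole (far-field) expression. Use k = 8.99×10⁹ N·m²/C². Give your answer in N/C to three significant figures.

Dipole moment p = qd = (7.50×10⁻¹⁰ C)(0.00950 m) = 7.125×10⁻¹² C·m.
For a dipole, E_θ = (kp sinθ)/r³.
kp/r³ = (8.99×10⁹)(7.125×10⁻¹²)/(0.335)³ = 1.704 N/C.
E_θ = 1.704·sin42° = 1.140 N/C.

E_θ ≈ 1.14 N/C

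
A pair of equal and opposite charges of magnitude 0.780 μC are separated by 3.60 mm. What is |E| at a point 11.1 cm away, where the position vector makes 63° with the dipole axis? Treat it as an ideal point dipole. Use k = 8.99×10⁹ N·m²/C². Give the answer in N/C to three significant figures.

Dipole moment p = qd = (7.80×10⁻⁷ C)(0.00360 m) = 2.808×10⁻⁹ C·m.
At angle θ the dipole field magnitude is E = (kp/r³)·√(1 + 3cos²θ).
kp/r³ = (8.99×10⁹)(2.808×10⁻⁹) / (0.111)³ = 1.846×10⁴ N/C.
√(1 + 3cos²63°) = √(1 + 3·0.2061) = √1.6183 ≈ 1.2721.
E ≈ 1.846×10⁴ × 1.272 = 2.348×10⁴ N/C.

E ≈ 2.35×10⁴ N/C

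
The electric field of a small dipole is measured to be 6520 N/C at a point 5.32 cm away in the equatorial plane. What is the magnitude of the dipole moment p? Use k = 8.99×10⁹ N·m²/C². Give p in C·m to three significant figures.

p ≈ 1.09×10⁻¹⁰ C·m

In the equatorial plane E = kp/r³, so p = Er³/(k).
p = (6520)·(0.0532)³ / (8.99×10⁹) = 1.092×10⁻¹⁰ C·m.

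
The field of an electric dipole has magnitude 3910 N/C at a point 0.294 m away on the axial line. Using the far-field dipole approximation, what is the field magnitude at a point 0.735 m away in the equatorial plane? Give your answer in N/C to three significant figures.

Dipole fields scale as 1/r³ in the far field.
The axial field is twice the equatorial field at the same r, so the geometry factor is 1/2.
E₂ = E₁ · (1/2) · (r₁/r₂)³ = 3910 · 0.5 · (0.294/0.735)³.
(r₁/r₂)³ = (0.4)³ = 0.064.
E₂ ≈ 125.1 N/C.

E ≈ 125 N/C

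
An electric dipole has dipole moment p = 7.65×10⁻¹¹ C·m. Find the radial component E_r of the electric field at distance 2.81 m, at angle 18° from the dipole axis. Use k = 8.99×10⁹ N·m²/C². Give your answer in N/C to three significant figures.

E_r ≈ 0.0590 N/C

For a dipole, E_r = (2kp cosθ)/r³.
kp/r³ = (8.99×10⁹)(7.65×10⁻¹¹)/(2.81)³ = 0.03100 N/C.
E_r = 2·0.03100·cos18° = 0.05896 N/C.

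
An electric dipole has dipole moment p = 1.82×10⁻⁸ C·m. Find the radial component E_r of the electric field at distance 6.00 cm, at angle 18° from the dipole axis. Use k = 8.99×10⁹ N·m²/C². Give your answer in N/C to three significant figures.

For a dipole, E_r = (2kp cosθ)/r³.
kp/r³ = (8.99×10⁹)(1.82×10⁻⁸)/(0.0600)³ = 7.575×10⁵ N/C.
E_r = 2·7.575×10⁵·cos18° = 1.441×10⁶ N/C.

E_r ≈ 1.44×10⁶ N/C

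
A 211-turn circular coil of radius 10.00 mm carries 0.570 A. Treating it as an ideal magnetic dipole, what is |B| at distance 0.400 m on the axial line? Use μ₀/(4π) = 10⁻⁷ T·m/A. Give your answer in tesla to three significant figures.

B ≈ 1.18×10⁻⁷ T

m = NIA = NIπa² = 211·(0.570)·π·(0.0100)² = 0.03778 A·m².
On axis B = (μ₀/4π)·2m/r³.
B = 2·(10⁻⁷)·(0.03778) / (0.400)³ = 1.181×10⁻⁷ T.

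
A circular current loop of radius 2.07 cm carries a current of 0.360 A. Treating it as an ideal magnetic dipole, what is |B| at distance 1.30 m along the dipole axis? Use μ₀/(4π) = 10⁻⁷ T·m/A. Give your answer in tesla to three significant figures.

B ≈ 4.41×10⁻¹¹ T

Magnetic moment m = IA = Iπa² = (0.360)·π·(0.0207)² = 4.846×10⁻⁴ A·m².
On axis B = (μ₀/4π)·2m/r³.
B = 2·(10⁻⁷)·(4.846×10⁻⁴) / (1.30)³ = 4.411×10⁻¹¹ T.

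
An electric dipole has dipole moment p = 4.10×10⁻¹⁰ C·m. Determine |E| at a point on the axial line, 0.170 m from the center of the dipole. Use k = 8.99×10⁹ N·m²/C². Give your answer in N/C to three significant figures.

E ≈ 1500 N/C

On the dipole axis E = 2kp/r³.
E = 2·(8.99×10⁹)(4.10×10⁻¹⁰) / (0.170)³ = 1500 N/C.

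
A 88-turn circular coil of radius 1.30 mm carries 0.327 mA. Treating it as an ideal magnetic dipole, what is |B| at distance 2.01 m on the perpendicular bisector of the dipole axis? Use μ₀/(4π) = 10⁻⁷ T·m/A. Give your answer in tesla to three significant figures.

B ≈ 1.88×10⁻¹⁵ T

m = NIA = NIπa² = 88·(3.27×10⁻⁴)·π·(0.00130)² = 1.528×10⁻⁷ A·m².
In the equatorial plane B = (μ₀/4π)·m/r³ (half the axial value).
B = (10⁻⁷)·(1.528×10⁻⁷) / (2.01)³ = 1.882×10⁻¹⁵ T.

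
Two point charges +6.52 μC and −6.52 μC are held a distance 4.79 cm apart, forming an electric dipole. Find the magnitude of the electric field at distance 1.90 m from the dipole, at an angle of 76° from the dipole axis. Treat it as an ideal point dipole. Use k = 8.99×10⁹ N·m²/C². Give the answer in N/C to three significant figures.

E ≈ 444 N/C

Dipole moment p = qd = (6.52×10⁻⁶ C)(0.0479 m) = 3.123×10⁻⁷ C·m.
At angle θ the dipole field magnitude is E = (kp/r³)·√(1 + 3cos²θ).
kp/r³ = (8.99×10⁹)(3.123×10⁻⁷) / (1.90)³ = 409.3 N/C.
√(1 + 3cos²76°) = √(1 + 3·0.0585) = √1.1756 ≈ 1.0842.
E ≈ 409.3 × 1.084 = 443.8 N/C.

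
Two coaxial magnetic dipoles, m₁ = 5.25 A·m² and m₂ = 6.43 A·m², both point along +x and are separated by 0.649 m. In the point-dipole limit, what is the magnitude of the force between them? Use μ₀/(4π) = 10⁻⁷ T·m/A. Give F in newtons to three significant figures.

F ≈ 1.14×10⁻⁴ N

On-axis B of dipole 1: B = (μ₀/4π)·2m₁/r³. Force on dipole 2: F = m₂·dB/dr.
dB/dr = −(μ₀/4π)·6m₁/r⁴, so |F| = (μ₀/4π)·6m₁m₂/r⁴.
F = 6(10⁻⁷)(5.25)(6.43)/(0.649)⁴ = 1.142×10⁻⁴ N.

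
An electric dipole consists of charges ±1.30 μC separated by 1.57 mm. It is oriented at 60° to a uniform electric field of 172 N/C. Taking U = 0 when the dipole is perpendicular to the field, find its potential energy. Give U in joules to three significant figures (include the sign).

U ≈ -1.76×10⁻⁷ J

Dipole moment p = qd = (1.30×10⁻⁶ C)(0.00157 m) = 2.041×10⁻⁹ C·m.
U = −p·E = −pE cosθ.
U = −(2.041×10⁻⁹)(172)·cos60° = -1.755×10⁻⁷ J.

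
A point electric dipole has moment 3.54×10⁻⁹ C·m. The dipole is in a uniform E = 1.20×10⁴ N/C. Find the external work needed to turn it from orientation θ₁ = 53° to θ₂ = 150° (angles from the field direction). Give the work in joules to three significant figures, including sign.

W ≈ 6.24×10⁻⁵ J

W_ext = ΔU = U(θ₂) − U(θ₁) = −pE cosθ₂ − (−pE cosθ₁) = pE(cosθ₁ − cosθ₂).
W = (3.54×10⁻⁹)(1.20×10⁴)·(cos53° − cos150°) = (4.248×10⁻⁵)·(+1.4678) = 6.235×10⁻⁵ J.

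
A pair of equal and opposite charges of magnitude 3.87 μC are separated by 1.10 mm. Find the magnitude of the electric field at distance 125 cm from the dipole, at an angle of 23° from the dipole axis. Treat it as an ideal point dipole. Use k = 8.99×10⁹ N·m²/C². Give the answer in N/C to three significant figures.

Dipole moment p = qd = (3.87×10⁻⁶ C)(0.00110 m) = 4.257×10⁻⁹ C·m.
At angle θ the dipole field magnitude is E = (kp/r³)·√(1 + 3cos²θ).
kp/r³ = (8.99×10⁹)(4.257×10⁻⁹) / (1.25)³ = 19.59 N/C.
√(1 + 3cos²23°) = √(1 + 3·0.8473) = √3.5420 ≈ 1.8820.
E ≈ 19.59 × 1.882 = 36.88 N/C.

E ≈ 36.9 N/C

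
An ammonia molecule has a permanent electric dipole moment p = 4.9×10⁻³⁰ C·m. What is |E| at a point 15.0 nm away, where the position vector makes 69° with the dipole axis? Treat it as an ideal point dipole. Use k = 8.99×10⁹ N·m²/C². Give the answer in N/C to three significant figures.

At angle θ the dipole field magnitude is E = (kp/r³)·√(1 + 3cos²θ).
kp/r³ = (8.99×10⁹)(4.90×10⁻³⁰) / (1.50×10⁻⁸)³ = 1.305×10⁴ N/C.
√(1 + 3cos²69°) = √(1 + 3·0.1284) = √1.3853 ≈ 1.1770.
E ≈ 1.305×10⁴ × 1.177 = 1.536×10⁴ N/C.

E ≈ 1.54×10⁴ N/C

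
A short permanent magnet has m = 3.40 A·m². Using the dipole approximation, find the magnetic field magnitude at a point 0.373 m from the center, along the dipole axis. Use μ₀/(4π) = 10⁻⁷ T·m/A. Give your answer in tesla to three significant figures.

On axis B = (μ₀/4π)·2m/r³.
B = 2·(10⁻⁷)·(3.40) / (0.373)³ = 1.310×10⁻⁵ T.

B ≈ 1.31×10⁻⁵ T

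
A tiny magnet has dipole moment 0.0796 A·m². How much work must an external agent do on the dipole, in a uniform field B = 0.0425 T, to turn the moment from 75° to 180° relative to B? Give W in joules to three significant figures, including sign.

W ≈ 0.00426 J

W_ext = ΔU = −mB cosθ₂ + mB cosθ₁ = mB(cosθ₁ − cosθ₂).
W = (0.0796)(0.0425)·(cos75° − cos180°) = (0.003383)·(+1.2588) = 0.004259 J.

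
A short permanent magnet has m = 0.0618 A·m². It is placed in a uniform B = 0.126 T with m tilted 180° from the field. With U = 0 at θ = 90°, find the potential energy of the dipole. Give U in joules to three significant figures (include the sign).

U = −m·B = −mB cosθ.
U = −(0.0618)(0.126)·cos180° = 0.007787 J.

U ≈ 0.00779 J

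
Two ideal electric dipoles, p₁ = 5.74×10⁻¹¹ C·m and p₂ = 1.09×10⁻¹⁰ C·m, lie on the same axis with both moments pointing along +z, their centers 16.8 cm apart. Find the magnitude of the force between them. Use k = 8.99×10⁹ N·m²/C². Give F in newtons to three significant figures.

F ≈ 4.24×10⁻⁷ N

On-axis field of dipole 1 at distance r: E = 2kp₁/r³. Force on dipole 2 is F = p₂·dE/dr (gradient along axis).
dE/dr = −6kp₁/r⁴, so |F| = 6kp₁p₂/r⁴ (attractive for aligned moments).
F = 6(8.99×10⁹)(5.74×10⁻¹¹)(1.09×10⁻¹⁰)/(0.168)⁴ = 4.237×10⁻⁷ N.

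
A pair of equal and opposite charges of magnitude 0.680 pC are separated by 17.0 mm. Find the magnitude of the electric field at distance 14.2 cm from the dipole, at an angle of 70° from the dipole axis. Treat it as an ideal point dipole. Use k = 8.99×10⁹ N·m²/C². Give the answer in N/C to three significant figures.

E ≈ 0.0422 N/C

Dipole moment p = qd = (6.80×10⁻¹³ C)(0.0170 m) = 1.156×10⁻¹⁴ C·m.
At angle θ the dipole field magnitude is E = (kp/r³)·√(1 + 3cos²θ).
kp/r³ = (8.99×10⁹)(1.156×10⁻¹⁴) / (0.142)³ = 0.03630 N/C.
√(1 + 3cos²70°) = √(1 + 3·0.1170) = √1.3509 ≈ 1.1623.
E ≈ 0.03630 × 1.162 = 0.04219 N/C.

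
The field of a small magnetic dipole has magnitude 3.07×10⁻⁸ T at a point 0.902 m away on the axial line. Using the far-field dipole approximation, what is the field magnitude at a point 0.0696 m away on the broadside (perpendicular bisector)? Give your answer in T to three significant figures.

Dipole fields scale as 1/r³ in the far field.
The axial field is twice the equatorial field at the same r, so the geometry factor is 1/2.
B₂ = B₁ · (1/2) · (r₁/r₂)³ = 3.07×10⁻⁸ · 0.5 · (0.902/0.0696)³.
(r₁/r₂)³ = (12.96)³ = 2177.
B₂ ≈ 3.341×10⁻⁵ T.

B ≈ 3.34×10⁻⁵ T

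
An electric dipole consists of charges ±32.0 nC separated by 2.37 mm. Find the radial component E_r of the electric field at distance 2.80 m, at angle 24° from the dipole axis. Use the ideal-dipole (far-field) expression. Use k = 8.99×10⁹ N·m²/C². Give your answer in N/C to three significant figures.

Dipole moment p = qd = (3.20×10⁻⁸ C)(0.00237 m) = 7.584×10⁻¹¹ C·m.
For a dipole, E_r = (2kp cosθ)/r³.
kp/r³ = (8.99×10⁹)(7.584×10⁻¹¹)/(2.80)³ = 0.03106 N/C.
E_r = 2·0.03106·cos24° = 0.05675 N/C.

E_r ≈ 0.0567 N/C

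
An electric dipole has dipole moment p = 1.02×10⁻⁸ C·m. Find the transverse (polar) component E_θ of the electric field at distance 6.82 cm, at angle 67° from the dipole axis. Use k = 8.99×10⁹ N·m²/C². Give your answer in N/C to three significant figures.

For a dipole, E_θ = (kp sinθ)/r³.
kp/r³ = (8.99×10⁹)(1.02×10⁻⁸)/(0.0682)³ = 2.891×10⁵ N/C.
E_θ = 2.891×10⁵·sin67° = 2.661×10⁵ N/C.

E_θ ≈ 2.66×10⁵ N/C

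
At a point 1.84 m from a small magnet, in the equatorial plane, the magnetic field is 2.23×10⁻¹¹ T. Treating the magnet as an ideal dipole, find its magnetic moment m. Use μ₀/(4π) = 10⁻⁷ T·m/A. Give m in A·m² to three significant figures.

In the equatorial plane B = (μ₀/4π)·m/r³, so m = Br³·4π/(μ₀).
m = (2.23×10⁻¹¹)·(1.84)³ / (10⁻⁷) = 0.001389 A·m².

m ≈ 0.00139 A·m²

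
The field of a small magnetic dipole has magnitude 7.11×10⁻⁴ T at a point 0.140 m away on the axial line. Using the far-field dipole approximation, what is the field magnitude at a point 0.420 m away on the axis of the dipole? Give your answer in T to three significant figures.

B ≈ 2.63×10⁻⁵ T

Dipole fields scale as 1/r³ in the far field; the geometry is the same at both points.
B₂ = B₁ · (r₁/r₂)³ = 7.11×10⁻⁴ · (0.140/0.420)³.
(r₁/r₂)³ = (0.3333)³ = 0.03704.
B₂ ≈ 2.633×10⁻⁵ T.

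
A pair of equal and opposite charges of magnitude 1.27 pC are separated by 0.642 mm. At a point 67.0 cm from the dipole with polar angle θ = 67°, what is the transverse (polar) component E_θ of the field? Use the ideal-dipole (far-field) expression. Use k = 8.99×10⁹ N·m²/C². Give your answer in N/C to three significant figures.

E_θ ≈ 2.24×10⁻⁵ N/C

Dipole moment p = qd = (1.27×10⁻¹² C)(6.42×10⁻⁴ m) = 8.153×10⁻¹⁶ C·m.
For a dipole, E_θ = (kp sinθ)/r³.
kp/r³ = (8.99×10⁹)(8.153×10⁻¹⁶)/(0.670)³ = 2.437×10⁻⁵ N/C.
E_θ = 2.437×10⁻⁵·sin67° = 2.243×10⁻⁵ N/C.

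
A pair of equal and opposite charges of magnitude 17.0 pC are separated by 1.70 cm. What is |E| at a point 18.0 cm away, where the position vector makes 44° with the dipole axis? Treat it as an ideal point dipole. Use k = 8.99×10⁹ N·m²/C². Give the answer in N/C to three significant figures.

Dipole moment p = qd = (1.70×10⁻¹¹ C)(0.0170 m) = 2.89×10⁻¹³ C·m.
At angle θ the dipole field magnitude is E = (kp/r³)·√(1 + 3cos²θ).
kp/r³ = (8.99×10⁹)(2.89×10⁻¹³) / (0.180)³ = 0.4455 N/C.
√(1 + 3cos²44°) = √(1 + 3·0.5174) = √2.5523 ≈ 1.5976.
E ≈ 0.4455 × 1.598 = 0.7117 N/C.

E ≈ 0.712 N/C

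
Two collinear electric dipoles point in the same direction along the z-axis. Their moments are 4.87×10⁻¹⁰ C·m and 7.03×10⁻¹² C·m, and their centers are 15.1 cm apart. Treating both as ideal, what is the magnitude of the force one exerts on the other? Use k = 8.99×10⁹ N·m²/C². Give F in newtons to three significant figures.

F ≈ 3.55×10⁻⁷ N

On-axis field of dipole 1 at distance r: E = 2kp₁/r³. Force on dipole 2 is F = p₂·dE/dr (gradient along axis).
dE/dr = −6kp₁/r⁴, so |F| = 6kp₁p₂/r⁴ (attractive for aligned moments).
F = 6(8.99×10⁹)(4.87×10⁻¹⁰)(7.03×10⁻¹²)/(0.151)⁴ = 3.552×10⁻⁷ N.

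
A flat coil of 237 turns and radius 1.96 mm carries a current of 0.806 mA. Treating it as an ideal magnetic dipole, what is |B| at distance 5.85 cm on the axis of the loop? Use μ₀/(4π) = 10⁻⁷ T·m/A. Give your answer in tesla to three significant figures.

m = NIA = NIπa² = 237·(8.06×10⁻⁴)·π·(0.00196)² = 2.305×10⁻⁶ A·m².
On axis B = (μ₀/4π)·2m/r³.
B = 2·(10⁻⁷)·(2.305×10⁻⁶) / (0.0585)³ = 2.303×10⁻⁹ T.

B ≈ 2.30×10⁻⁹ T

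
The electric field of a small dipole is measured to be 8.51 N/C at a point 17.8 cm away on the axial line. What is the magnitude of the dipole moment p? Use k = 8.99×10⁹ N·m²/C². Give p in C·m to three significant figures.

p ≈ 2.67×10⁻¹² C·m

On axis E = 2kp/r³, so p = Er³/(2k).
p = (8.51)·(0.178)³ / (2·8.99×10⁹) = 2.669×10⁻¹² C·m.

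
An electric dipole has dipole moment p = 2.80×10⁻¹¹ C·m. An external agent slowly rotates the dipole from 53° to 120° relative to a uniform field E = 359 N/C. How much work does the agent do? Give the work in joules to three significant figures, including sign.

W_ext = ΔU = U(θ₂) − U(θ₁) = −pE cosθ₂ − (−pE cosθ₁) = pE(cosθ₁ − cosθ₂).
W = (2.80×10⁻¹¹)(359)·(cos53° − cos120°) = (1.005×10⁻⁸)·(+1.1018) = 1.108×10⁻⁸ J.

W ≈ 1.11×10⁻⁸ J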